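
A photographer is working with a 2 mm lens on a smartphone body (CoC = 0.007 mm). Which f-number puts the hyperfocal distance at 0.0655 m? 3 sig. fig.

f/9

Rearrange H = f²/(N·c) + f for N: N = f² / ((H − f)·c).
N = 2² / ((66 − 2) × 0.007) = 4 / 0.4445 ≈ 9.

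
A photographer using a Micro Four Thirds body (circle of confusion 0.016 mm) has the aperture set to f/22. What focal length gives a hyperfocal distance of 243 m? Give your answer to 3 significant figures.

292 mm

From H = f²/(N·c) + f, with f ≪ H: f ≈ √(H·N·c) = √(243000 × 22 × 0.016) = √85536 ≈ 292.5 mm.
Exact: f² + N·c·f − N·c·H = 0 ⇒ f = (−N·c + √((N·c)² + 4·N·c·H))/2 = (−0.352 + √342144)/2 ≈ 292.29 mm ≈ 292 mm.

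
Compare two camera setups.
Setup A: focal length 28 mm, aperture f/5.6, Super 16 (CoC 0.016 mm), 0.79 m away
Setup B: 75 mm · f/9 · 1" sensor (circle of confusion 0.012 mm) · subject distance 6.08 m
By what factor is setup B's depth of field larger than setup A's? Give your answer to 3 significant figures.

10.2

Setup A: H = 28²/(5.6×0.016) + 28 ≈ 8778.0 mm; DoF = Df − Dn = 865.36 − 726.71 ≈ 138.65 mm.
Setup B: H = 75²/(9×0.012) + 75 ≈ 52158.3 mm; DoF = Df − Dn = 6872.4 − 5451.5 ≈ 1420.9 mm.
Ratio = 1420.9 / 138.65 ≈ 10.2.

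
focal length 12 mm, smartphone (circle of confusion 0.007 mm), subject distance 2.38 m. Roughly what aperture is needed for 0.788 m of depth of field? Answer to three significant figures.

f/1.40

Write h = H − f = f²/(N·c). The thin-lens limits are Dn = s·h/(h + (s−f)) and Df = s·h/(h − (s−f)), so DoF = Df − Dn = 2·s·(s−f)·h / (h² − (s−f)²).
That is a quadratic in h: DoF·h² − 2·s·(s−f)·h − DoF·(s−f)² = 0 ⇒ h = (s−f)·(s + √(s² + DoF²)) / DoF = 2368 × (2380 + √(2380² + 788²)) / 788 = 2368 × (2380 + 2507.06) / 788 ≈ 14686 mm.
Then N = f²/(c·h) = 12² / (0.007 × 14686) = 144 / 102.80 ≈ 1.40.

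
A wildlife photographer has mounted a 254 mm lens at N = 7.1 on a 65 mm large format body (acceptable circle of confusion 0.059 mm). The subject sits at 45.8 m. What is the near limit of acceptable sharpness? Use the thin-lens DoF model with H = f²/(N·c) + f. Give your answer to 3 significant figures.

35.3 m

Hyperfocal distance H = f²/(N·c) + f = 254²/(7.1 × 0.059) + 254 = 64516/0.4189 + 254 ≈ 154266.9 mm ≈ 154.3 m.
Near limit Dn = s·(H − f)/(H + s − 2f) = 45800 × (154266.9 − 254) / (154266.9 + 45800 − 2 × 254) = 45800 × 154012.9 / 199558.9 ≈ 35347 mm ≈ 35.3 m.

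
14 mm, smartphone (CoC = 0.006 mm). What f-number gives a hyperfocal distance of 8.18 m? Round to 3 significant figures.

f/4

Rearrange H = f²/(N·c) + f for N: N = f² / ((H − f)·c).
N = 14² / ((8180 − 14) × 0.006) = 196 / 49.00 ≈ 4.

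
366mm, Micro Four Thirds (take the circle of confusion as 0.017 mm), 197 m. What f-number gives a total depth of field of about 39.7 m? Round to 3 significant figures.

Write h = H − f = f²/(N·c). The thin-lens limits are Dn = s·h/(h + (s−f)) and Df = s·h/(h − (s−f)), so DoF = Df − Dn = 2·s·(s−f)·h / (h² − (s−f)²).
That is a quadratic in h: DoF·h² − 2·s·(s−f)·h − DoF·(s−f)² = 0 ⇒ h = (s−f)·(s + √(s² + DoF²)) / DoF = 196634 × (197000 + √(197000² + 39700²)) / 39700 = 196634 × (197000 + 200960) / 39700 ≈ 1971097 mm.
Then N = f²/(c·h) = 366² / (0.017 × 1971097) = 133956 / 33509 ≈ 4.

f/4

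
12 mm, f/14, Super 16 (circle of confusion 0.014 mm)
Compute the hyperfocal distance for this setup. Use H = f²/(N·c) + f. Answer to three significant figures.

Hyperfocal distance H = f²/(N·c) + f = 12²/(14 × 0.014) + 12 = 144/0.196 + 12 ≈ 746.7 mm ≈ 0.747 m.

0.747 m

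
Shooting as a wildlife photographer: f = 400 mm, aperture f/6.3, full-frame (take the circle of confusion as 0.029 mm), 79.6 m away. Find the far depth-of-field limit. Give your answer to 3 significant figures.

Hyperfocal distance H = f²/(N·c) + f = 400²/(6.3 × 0.029) + 400 = 160000/0.1827 + 400 ≈ 876152.6 mm ≈ 876.2 m.
Far limit Df = s·(H − f)/(H − s) = 79600 × (876152.6 − 400) / (876152.6 − 79600) = 79600 × 875752.6 / 796552.6 ≈ 87515 mm ≈ 87.5 m.

87.5 m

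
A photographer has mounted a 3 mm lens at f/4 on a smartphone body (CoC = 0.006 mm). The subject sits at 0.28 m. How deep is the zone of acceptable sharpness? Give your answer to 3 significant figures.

Hyperfocal distance H = f²/(N·c) + f = 3²/(4 × 0.006) + 3 = 9/0.024 + 3 ≈ 378.0 mm ≈ 0.378 m.
Near limit Dn = s·(H − f)/(H + s − 2f) = 280 × (378.0 − 3) / (378.0 + 280 − 2 × 3) = 280 × 375.0 / 652.0 ≈ 161.04 mm.
Far limit Df = s·(H − f)/(H − s) = 280 × (378.0 − 3) / (378.0 − 280) = 280 × 375.0 / 98.0 ≈ 1071.43 mm.
Depth of field = Df − Dn = 1071.43 − 161.04 ≈ 910.39 mm ≈ 0.910 m.

0.910 m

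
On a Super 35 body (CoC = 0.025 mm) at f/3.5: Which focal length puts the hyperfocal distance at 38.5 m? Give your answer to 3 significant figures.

58.0 mm

From H = f²/(N·c) + f, with f ≪ H: f ≈ √(H·N·c) = √(38500 × 3.5 × 0.025) = √3368.8 ≈ 58.04 mm.
The +f correction barely moves this — solving exactly, f² + N·c·f − N·c·H = 0 ⇒ f = (−N·c + √((N·c)² + 4·N·c·H))/2 = (−0.0875 + √13475)/2 ≈ 57.997 mm, so f ≈ 58.0 mm.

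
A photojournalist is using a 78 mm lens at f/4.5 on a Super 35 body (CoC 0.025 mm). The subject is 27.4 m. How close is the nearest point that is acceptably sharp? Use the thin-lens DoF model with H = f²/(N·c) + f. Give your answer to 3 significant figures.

Hyperfocal distance H = f²/(N·c) + f = 78²/(4.5 × 0.025) + 78 = 6084/0.1125 + 78 ≈ 54158.0 mm ≈ 54.16 m.
Near limit Dn = s·(H − f)/(H + s − 2f) = 27400 × (54158.0 − 78) / (54158.0 + 27400 − 2 × 78) = 27400 × 54080.0 / 81402.0 ≈ 18203 mm ≈ 18.2 m.

18.2 m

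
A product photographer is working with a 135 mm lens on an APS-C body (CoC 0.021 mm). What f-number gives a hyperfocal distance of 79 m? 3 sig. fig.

Rearrange H = f²/(N·c) + f for N: N = f² / ((H − f)·c).
N = 135² / ((79000 − 135) × 0.021) = 18225 / 1656 ≈ 11.

f/11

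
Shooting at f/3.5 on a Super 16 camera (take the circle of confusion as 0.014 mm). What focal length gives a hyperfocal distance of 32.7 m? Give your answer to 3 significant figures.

40.0 mm

From H = f²/(N·c) + f, with f ≪ H: f ≈ √(H·N·c) = √(32700 × 3.5 × 0.014) = √1602.3 ≈ 40.03 mm.
The +f correction barely moves this — solving exactly, f² + N·c·f − N·c·H = 0 ⇒ f = (−N·c + √((N·c)² + 4·N·c·H))/2 = (−0.049 + √6409.2)/2 ≈ 40.004 mm, so f ≈ 40.0 mm.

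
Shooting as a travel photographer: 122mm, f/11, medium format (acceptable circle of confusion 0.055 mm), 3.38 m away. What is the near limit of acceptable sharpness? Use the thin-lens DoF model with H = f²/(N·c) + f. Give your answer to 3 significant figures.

2.98 m

Hyperfocal distance H = f²/(N·c) + f = 122²/(11 × 0.055) + 122 = 14884/0.605 + 122 ≈ 24723.7 mm ≈ 24.72 m.
Near limit Dn = s·(H − f)/(H + s − 2f) = 3380 × (24723.7 − 122) / (24723.7 + 3380 − 2 × 122) = 3380 × 24601.7 / 27859.7 ≈ 2984.7 mm ≈ 2.98 m.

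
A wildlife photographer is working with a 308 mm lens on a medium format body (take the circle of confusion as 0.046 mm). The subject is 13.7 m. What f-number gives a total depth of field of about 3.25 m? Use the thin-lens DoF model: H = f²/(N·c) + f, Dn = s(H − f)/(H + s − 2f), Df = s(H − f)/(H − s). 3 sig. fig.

f/18

Write h = H − f = f²/(N·c). The thin-lens limits are Dn = s·h/(h + (s−f)) and Df = s·h/(h − (s−f)), so DoF = Df − Dn = 2·s·(s−f)·h / (h² − (s−f)²).
That is a quadratic in h: DoF·h² − 2·s·(s−f)·h − DoF·(s−f)² = 0 ⇒ h = (s−f)·(s + √(s² + DoF²)) / DoF = 13392 × (13700 + √(13700² + 3250²)) / 3250 = 13392 × (13700 + 14080.2) / 3250 ≈ 114472 mm.
Then N = f²/(c·h) = 308² / (0.046 × 114472) = 94864 / 5265.7 ≈ 18.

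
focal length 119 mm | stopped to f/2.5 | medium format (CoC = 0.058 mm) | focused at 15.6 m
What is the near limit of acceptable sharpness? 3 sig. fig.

Hyperfocal distance H = f²/(N·c) + f = 119²/(2.5 × 0.058) + 119 = 14161/0.145 + 119 ≈ 97781.1 mm ≈ 97.78 m.
Near limit Dn = s·(H − f)/(H + s − 2f) = 15600 × (97781.1 − 119) / (97781.1 + 15600 − 2 × 119) = 15600 × 97662.1 / 113143.1 ≈ 13466 mm ≈ 13.5 m.

13.5 m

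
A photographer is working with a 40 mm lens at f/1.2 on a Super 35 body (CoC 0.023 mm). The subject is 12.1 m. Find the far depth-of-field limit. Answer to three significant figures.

Hyperfocal distance H = f²/(N·c) + f = 40²/(1.2 × 0.023) + 40 = 1600/0.0276 + 40 ≈ 58011.0 mm ≈ 58.01 m.
Far limit Df = s·(H − f)/(H − s) = 12100 × (58011.0 − 40) / (58011.0 − 12100) = 12100 × 57971.0 / 45911.0 ≈ 15278 mm ≈ 15.3 m.

15.3 m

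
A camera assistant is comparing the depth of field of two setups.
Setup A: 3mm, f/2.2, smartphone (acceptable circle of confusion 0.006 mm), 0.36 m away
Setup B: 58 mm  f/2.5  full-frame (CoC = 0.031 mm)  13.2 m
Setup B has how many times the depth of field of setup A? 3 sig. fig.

16.9

Setup A: H = 3²/(2.2×0.006) + 3 ≈ 684.8 mm; DoF = Df − Dn = 755.67 − 236.28 ≈ 519.39 mm.
Setup B: H = 58²/(2.5×0.031) + 58 ≈ 43464.5 mm; DoF = Df − Dn = 18932.0 − 10132.3 ≈ 8799.7 mm.
Ratio = 8799.7 / 519.39 ≈ 16.9.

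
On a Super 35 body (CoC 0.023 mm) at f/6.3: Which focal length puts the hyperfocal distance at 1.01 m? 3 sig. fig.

From H = f²/(N·c) + f, with f ≪ H: f ≈ √(H·N·c) = √(1010 × 6.3 × 0.023) = √146.35 ≈ 12.10 mm.
Exact: f² + N·c·f − N·c·H = 0 ⇒ f = (−N·c + √((N·c)² + 4·N·c·H))/2 = (−0.1449 + √585.42)/2 ≈ 12.025 mm ≈ 12.0 mm.

12.0 mm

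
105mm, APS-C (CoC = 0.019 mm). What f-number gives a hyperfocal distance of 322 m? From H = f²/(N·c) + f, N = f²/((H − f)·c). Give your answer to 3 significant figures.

f/1.80

Rearrange H = f²/(N·c) + f for N: N = f² / ((H − f)·c).
N = 105² / ((322000 − 105) × 0.019) = 11025 / 6116 ≈ 1.80.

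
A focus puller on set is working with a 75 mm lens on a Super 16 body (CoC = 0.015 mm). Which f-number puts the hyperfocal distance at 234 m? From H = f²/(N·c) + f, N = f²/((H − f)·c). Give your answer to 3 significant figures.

Rearrange H = f²/(N·c) + f for N: N = f² / ((H − f)·c).
N = 75² / ((234000 − 75) × 0.015) = 5625 / 3509 ≈ 1.60.

f/1.60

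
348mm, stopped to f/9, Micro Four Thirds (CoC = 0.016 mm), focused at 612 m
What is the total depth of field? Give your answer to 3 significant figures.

1890 m

Hyperfocal distance H = f²/(N·c) + f = 348²/(9 × 0.016) + 348 = 121104/0.144 + 348 ≈ 841348.0 mm ≈ 841.3 m.
Near limit Dn = s·(H − f)/(H + s − 2f) = 612000 × (841348.0 − 348) / (841348.0 + 612000 − 2 × 348) = 612000 × 841000.0 / 1452652.0 ≈ 354312 mm.
Far limit Df = s·(H − f)/(H − s) = 612000 × (841348.0 − 348) / (841348.0 − 612000) = 612000 × 841000.0 / 229348.0 ≈ 2244153 mm.
Depth of field = Df − Dn = 2244153 − 354312 ≈ 1889841 mm ≈ 1890 m.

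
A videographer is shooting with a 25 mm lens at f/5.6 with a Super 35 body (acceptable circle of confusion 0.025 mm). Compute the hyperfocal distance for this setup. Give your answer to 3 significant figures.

Hyperfocal distance H = f²/(N·c) + f = 25²/(5.6 × 0.025) + 25 = 625/0.14 + 25 ≈ 4489.3 mm ≈ 4.49 m.

4.49 m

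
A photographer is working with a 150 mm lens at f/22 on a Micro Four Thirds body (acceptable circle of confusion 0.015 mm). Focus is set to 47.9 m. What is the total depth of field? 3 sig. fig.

132 m

Hyperfocal distance H = f²/(N·c) + f = 150²/(22 × 0.015) + 150 = 22500/0.33 + 150 ≈ 68331.8 mm ≈ 68.33 m.
Near limit Dn = s·(H − f)/(H + s − 2f) = 47900 × (68331.8 − 150) / (68331.8 + 47900 − 2 × 150) = 47900 × 68181.8 / 115931.8 ≈ 28171 mm.
Far limit Df = s·(H − f)/(H − s) = 47900 × (68331.8 − 150) / (68331.8 − 47900) = 47900 × 68181.8 / 20431.8 ≈ 159844 mm.
Depth of field = Df − Dn = 159844 − 28171 ≈ 131673 mm ≈ 132 m.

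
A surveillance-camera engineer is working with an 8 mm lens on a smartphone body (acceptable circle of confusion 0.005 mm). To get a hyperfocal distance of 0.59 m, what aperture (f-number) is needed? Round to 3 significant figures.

Rearrange H = f²/(N·c) + f for N: N = f² / ((H − f)·c).
N = 8² / ((590 − 8) × 0.005) = 64 / 2.910 ≈ 22.

f/22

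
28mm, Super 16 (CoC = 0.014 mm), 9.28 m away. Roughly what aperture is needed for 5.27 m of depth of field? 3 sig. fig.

f/1.60

Write h = H − f = f²/(N·c). The thin-lens limits are Dn = s·h/(h + (s−f)) and Df = s·h/(h − (s−f)), so DoF = Df − Dn = 2·s·(s−f)·h / (h² − (s−f)²).
That is a quadratic in h: DoF·h² − 2·s·(s−f)·h − DoF·(s−f)² = 0 ⇒ h = (s−f)·(s + √(s² + DoF²)) / DoF = 9252 × (9280 + √(9280² + 5270²)) / 5270 = 9252 × (9280 + 10672.0) / 5270 ≈ 35028 mm.
Then N = f²/(c·h) = 28² / (0.014 × 35028) = 784 / 490.39 ≈ 1.60.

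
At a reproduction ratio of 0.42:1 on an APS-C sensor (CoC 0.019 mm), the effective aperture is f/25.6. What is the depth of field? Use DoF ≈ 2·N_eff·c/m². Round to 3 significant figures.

5.51 mm

At magnification m, DoF ≈ 2·N_eff·c/m² = 2 × 25.6 × 0.019 / 0.42² = 0.9728 / 0.1764 ≈ 5.51 mm.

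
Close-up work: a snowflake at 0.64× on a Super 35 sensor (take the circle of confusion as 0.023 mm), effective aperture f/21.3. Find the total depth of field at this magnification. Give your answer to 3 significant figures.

2.39 mm

At magnification m, DoF ≈ 2·N_eff·c/m² = 2 × 21.3 × 0.023 / 0.64² = 0.9798 / 0.4096 ≈ 2.39 mm.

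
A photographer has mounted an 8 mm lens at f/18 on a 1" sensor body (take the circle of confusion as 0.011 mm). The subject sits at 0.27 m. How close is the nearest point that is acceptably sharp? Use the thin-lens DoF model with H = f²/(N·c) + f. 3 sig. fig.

Hyperfocal distance H = f²/(N·c) + f = 8²/(18 × 0.011) + 8 = 64/0.198 + 8 ≈ 331.2 mm ≈ 0.331 m.
Near limit Dn = s·(H − f)/(H + s − 2f) = 270 × (331.2 − 8) / (331.2 + 270 − 2 × 8) = 270 × 323.2 / 585.2 ≈ 149.12 mm.

149 mm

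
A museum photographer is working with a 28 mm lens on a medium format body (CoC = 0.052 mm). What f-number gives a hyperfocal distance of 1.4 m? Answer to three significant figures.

f/11

Rearrange H = f²/(N·c) + f for N: N = f² / ((H − f)·c).
N = 28² / ((1400 − 28) × 0.052) = 784 / 71.34 ≈ 11.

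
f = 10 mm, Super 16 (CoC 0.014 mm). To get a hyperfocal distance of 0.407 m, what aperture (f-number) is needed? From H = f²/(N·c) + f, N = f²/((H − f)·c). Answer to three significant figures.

f/18

Rearrange H = f²/(N·c) + f for N: N = f² / ((H − f)·c).
N = 10² / ((407 − 10) × 0.014) = 100 / 5.558 ≈ 18.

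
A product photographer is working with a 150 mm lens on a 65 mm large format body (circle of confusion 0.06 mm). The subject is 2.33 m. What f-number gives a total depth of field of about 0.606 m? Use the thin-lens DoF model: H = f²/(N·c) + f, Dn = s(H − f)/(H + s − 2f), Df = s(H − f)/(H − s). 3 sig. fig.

f/22

Write h = H − f = f²/(N·c). The thin-lens limits are Dn = s·h/(h + (s−f)) and Df = s·h/(h − (s−f)), so DoF = Df − Dn = 2·s·(s−f)·h / (h² − (s−f)²).
That is a quadratic in h: DoF·h² − 2·s·(s−f)·h − DoF·(s−f)² = 0 ⇒ h = (s−f)·(s + √(s² + DoF²)) / DoF = 2180 × (2330 + √(2330² + 606²)) / 606 = 2180 × (2330 + 2407.52) / 606 ≈ 17043 mm.
Then N = f²/(c·h) = 150² / (0.06 × 17043) = 22500 / 1022.6 ≈ 22.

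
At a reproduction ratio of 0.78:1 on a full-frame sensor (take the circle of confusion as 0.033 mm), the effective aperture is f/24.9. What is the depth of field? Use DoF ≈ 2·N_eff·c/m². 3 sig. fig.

At magnification m, DoF ≈ 2·N_eff·c/m² = 2 × 24.9 × 0.033 / 0.78² = 1.643 / 0.6084 ≈ 2.7 mm.

2.70 mm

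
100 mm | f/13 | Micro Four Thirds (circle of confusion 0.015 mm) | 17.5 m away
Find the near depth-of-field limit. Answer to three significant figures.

13.1 m

Hyperfocal distance H = f²/(N·c) + f = 100²/(13 × 0.015) + 100 = 10000/0.195 + 100 ≈ 51382.1 mm ≈ 51.38 m.
Near limit Dn = s·(H − f)/(H + s − 2f) = 17500 × (51382.1 − 100) / (51382.1 + 17500 − 2 × 100) = 17500 × 51282.1 / 68682.1 ≈ 13067 mm ≈ 13.1 m.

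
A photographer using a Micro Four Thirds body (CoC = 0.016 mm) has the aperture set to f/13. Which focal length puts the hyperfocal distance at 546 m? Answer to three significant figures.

From H = f²/(N·c) + f, with f ≪ H: f ≈ √(H·N·c) = √(546000 × 13 × 0.016) = √113568 ≈ 337.0 mm.
The +f correction barely moves this — solving exactly, f² + N·c·f − N·c·H = 0 ⇒ f = (−N·c + √((N·c)² + 4·N·c·H))/2 = (−0.208 + √454272)/2 ≈ 336.89 mm, so f ≈ 337 mm.

337 mm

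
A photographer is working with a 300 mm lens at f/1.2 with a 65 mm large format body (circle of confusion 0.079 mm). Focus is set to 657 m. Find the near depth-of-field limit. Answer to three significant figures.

388 m

Hyperfocal distance H = f²/(N·c) + f = 300²/(1.2 × 0.079) + 300 = 90000/0.0948 + 300 ≈ 949667.1 mm ≈ 949.7 m.
Near limit Dn = s·(H − f)/(H + s − 2f) = 657000 × (949667.1 − 300) / (949667.1 + 657000 − 2 × 300) = 657000 × 949367.1 / 1606067.1 ≈ 388361 mm ≈ 388 m.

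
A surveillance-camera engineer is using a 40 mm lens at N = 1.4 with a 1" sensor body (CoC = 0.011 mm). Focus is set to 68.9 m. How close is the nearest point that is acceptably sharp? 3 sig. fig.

41.4 m

Hyperfocal distance H = f²/(N·c) + f = 40²/(1.4 × 0.011) + 40 = 1600/0.0154 + 40 ≈ 103936.1 mm ≈ 103.9 m.
Near limit Dn = s·(H − f)/(H + s − 2f) = 68900 × (103936.1 − 40) / (103936.1 + 68900 − 2 × 40) = 68900 × 103896.1 / 172756.1 ≈ 41437 mm ≈ 41.4 m.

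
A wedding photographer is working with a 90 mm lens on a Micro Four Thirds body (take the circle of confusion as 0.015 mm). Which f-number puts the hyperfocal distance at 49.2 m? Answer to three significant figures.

f/11

Rearrange H = f²/(N·c) + f for N: N = f² / ((H − f)·c).
N = 90² / ((49200 − 90) × 0.015) = 8100 / 736.6 ≈ 11.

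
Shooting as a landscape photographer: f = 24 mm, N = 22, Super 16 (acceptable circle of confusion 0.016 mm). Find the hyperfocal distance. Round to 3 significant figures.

1.66 m

Hyperfocal distance H = f²/(N·c) + f = 24²/(22 × 0.016) + 24 = 576/0.352 + 24 ≈ 1660.4 mm ≈ 1.66 m.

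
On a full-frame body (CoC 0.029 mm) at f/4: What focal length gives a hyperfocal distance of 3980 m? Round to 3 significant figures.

From H = f²/(N·c) + f, with f ≪ H: f ≈ √(H·N·c) = √(3980000 × 4 × 0.029) = √461680 ≈ 679.5 mm.
Exact: f² + N·c·f − N·c·H = 0 ⇒ f = (−N·c + √((N·c)² + 4·N·c·H))/2 = (−0.116 + √1846720)/2 ≈ 679.41 mm ≈ 679 mm.

679 mm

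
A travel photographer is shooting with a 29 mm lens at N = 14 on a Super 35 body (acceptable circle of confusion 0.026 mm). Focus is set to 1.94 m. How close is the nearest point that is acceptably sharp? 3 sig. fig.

1.06 m

Hyperfocal distance H = f²/(N·c) + f = 29²/(14 × 0.026) + 29 = 841/0.364 + 29 ≈ 2339.4 mm ≈ 2.339 m.
Near limit Dn = s·(H − f)/(H + s − 2f) = 1940 × (2339.4 − 29) / (2339.4 + 1940 − 2 × 29) = 1940 × 2310.4 / 4221.4 ≈ 1061.8 mm ≈ 1.06 m.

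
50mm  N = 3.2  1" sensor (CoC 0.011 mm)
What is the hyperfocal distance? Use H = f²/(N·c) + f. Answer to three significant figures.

71.1 m

Hyperfocal distance H = f²/(N·c) + f = 50²/(3.2 × 0.011) + 50 = 2500/0.0352 + 50 ≈ 71072.7 mm ≈ 71.1 m.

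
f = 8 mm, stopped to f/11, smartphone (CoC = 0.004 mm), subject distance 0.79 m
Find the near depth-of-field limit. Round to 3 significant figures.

0.514 m

Hyperfocal distance H = f²/(N·c) + f = 8²/(11 × 0.004) + 8 = 64/0.044 + 8 ≈ 1462.5 mm ≈ 1.463 m.
Near limit Dn = s·(H − f)/(H + s − 2f) = 790 × (1462.5 − 8) / (1462.5 + 790 − 2 × 8) = 790 × 1454.5 / 2236.5 ≈ 513.78 mm ≈ 0.514 m.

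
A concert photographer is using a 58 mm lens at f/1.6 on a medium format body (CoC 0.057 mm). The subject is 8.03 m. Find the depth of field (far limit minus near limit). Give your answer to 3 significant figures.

3.64 m

Hyperfocal distance H = f²/(N·c) + f = 58²/(1.6 × 0.057) + 58 = 3364/0.0912 + 58 ≈ 36944.0 mm ≈ 36.94 m.
Near limit Dn = s·(H − f)/(H + s − 2f) = 8030 × (36944.0 − 58) / (36944.0 + 8030 − 2 × 58) = 8030 × 36886.0 / 44858.0 ≈ 6602.9 mm.
Far limit Df = s·(H − f)/(H − s) = 8030 × (36944.0 − 58) / (36944.0 − 8030) = 8030 × 36886.0 / 28914.0 ≈ 10244.0 mm.
Depth of field = Df − Dn = 10244.0 − 6602.9 ≈ 3641.1 mm ≈ 3.64 m.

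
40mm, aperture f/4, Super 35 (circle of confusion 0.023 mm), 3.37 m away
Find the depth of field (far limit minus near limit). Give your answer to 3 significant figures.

Hyperfocal distance H = f²/(N·c) + f = 40²/(4 × 0.023) + 40 = 1600/0.092 + 40 ≈ 17431.3 mm ≈ 17.43 m.
Near limit Dn = s·(H − f)/(H + s − 2f) = 3370 × (17431.3 − 40) / (17431.3 + 3370 − 2 × 40) = 3370 × 17391.3 / 20721.3 ≈ 2828.4 mm.
Far limit Df = s·(H − f)/(H − s) = 3370 × (17431.3 − 40) / (17431.3 − 3370) = 3370 × 17391.3 / 14061.3 ≈ 4168.1 mm.
Depth of field = Df − Dn = 4168.1 − 2828.4 ≈ 1339.7 mm ≈ 1.34 m.

1.34 m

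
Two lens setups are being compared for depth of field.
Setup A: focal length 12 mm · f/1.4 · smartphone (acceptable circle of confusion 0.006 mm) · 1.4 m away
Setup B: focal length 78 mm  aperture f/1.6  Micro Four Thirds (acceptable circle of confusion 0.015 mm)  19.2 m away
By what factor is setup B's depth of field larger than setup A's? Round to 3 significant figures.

Setup A: H = 12²/(1.4×0.006) + 12 ≈ 17154.9 mm; DoF = Df − Dn = 1523.34 − 1295.14 ≈ 228.20 mm.
Setup B: H = 78²/(1.6×0.015) + 78 ≈ 253578.0 mm; DoF = Df − Dn = 20766.5 − 17853.3 ≈ 2913.2 mm.
Ratio = 2913.2 / 228.20 ≈ 12.8.

12.8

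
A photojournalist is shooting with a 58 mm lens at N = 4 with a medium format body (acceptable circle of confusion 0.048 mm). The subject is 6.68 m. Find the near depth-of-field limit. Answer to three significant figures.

Hyperfocal distance H = f²/(N·c) + f = 58²/(4 × 0.048) + 58 = 3364/0.192 + 58 ≈ 17578.8 mm ≈ 17.58 m.
Near limit Dn = s·(H − f)/(H + s − 2f) = 6680 × (17578.8 − 58) / (17578.8 + 6680 − 2 × 58) = 6680 × 17520.8 / 24142.8 ≈ 4847.8 mm ≈ 4.85 m.

4.85 m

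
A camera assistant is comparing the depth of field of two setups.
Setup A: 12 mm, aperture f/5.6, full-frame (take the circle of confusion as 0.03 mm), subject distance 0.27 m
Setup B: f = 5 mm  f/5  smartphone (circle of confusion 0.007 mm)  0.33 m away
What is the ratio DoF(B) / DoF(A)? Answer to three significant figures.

Setup A: H = 12²/(5.6×0.03) + 12 ≈ 869.1 mm; DoF = Df − Dn = 386.27 − 207.53 ≈ 178.74 mm.
Setup B: H = 5²/(5×0.007) + 5 ≈ 719.3 mm; DoF = Df − Dn = 605.50 − 226.80 ≈ 378.70 mm.
Ratio = 378.70 / 178.74 ≈ 2.12.

2.12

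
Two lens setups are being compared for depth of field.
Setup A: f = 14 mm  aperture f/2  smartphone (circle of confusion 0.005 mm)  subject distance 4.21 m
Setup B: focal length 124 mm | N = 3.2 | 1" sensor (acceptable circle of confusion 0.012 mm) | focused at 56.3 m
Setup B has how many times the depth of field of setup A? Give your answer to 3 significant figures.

Setup A: H = 14²/(2×0.005) + 14 ≈ 19614.0 mm; DoF = Df − Dn = 5356.8 − 3467.6 ≈ 1889.2 mm.
Setup B: H = 124²/(3.2×0.012) + 124 ≈ 400540.7 mm; DoF = Df − Dn = 65487 − 49373 ≈ 16114 mm.
Ratio = 16114 / 1889.2 ≈ 8.53.

8.53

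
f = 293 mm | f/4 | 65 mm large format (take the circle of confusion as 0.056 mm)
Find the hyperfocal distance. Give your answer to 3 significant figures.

384 m

Hyperfocal distance H = f²/(N·c) + f = 293²/(4 × 0.056) + 293 = 85849/0.224 + 293 ≈ 383547.5 mm ≈ 384 m.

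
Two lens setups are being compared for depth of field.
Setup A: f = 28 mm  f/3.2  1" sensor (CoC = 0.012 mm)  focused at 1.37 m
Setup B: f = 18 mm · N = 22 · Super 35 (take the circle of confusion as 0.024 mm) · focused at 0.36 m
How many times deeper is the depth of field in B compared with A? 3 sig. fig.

3.22

Setup A: H = 28²/(3.2×0.012) + 28 ≈ 20444.7 mm; DoF = Df − Dn = 1466.39 − 1285.50 ≈ 180.89 mm.
Setup B: H = 18²/(22×0.024) + 18 ≈ 631.6 mm; DoF = Df − Dn = 813.25 − 231.16 ≈ 582.09 mm.
Ratio = 582.09 / 180.89 ≈ 3.22.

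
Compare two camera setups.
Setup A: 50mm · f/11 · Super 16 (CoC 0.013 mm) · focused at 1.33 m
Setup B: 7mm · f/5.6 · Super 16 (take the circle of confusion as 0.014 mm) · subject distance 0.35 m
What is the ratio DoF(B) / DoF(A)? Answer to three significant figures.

2.81

Setup A: H = 50²/(11×0.013) + 50 ≈ 17532.5 mm; DoF = Df − Dn = 1435.07 − 1239.27 ≈ 195.80 mm.
Setup B: H = 7²/(5.6×0.014) + 7 ≈ 632.0 mm; DoF = Df − Dn = 775.71 − 225.98 ≈ 549.73 mm.
Ratio = 549.73 / 195.80 ≈ 2.81.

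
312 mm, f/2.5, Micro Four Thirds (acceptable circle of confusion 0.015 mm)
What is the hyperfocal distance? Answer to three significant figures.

Hyperfocal distance H = f²/(N·c) + f = 312²/(2.5 × 0.015) + 312 = 97344/0.0375 + 312 ≈ 2596152.0 mm ≈ 2600 m.

2600 m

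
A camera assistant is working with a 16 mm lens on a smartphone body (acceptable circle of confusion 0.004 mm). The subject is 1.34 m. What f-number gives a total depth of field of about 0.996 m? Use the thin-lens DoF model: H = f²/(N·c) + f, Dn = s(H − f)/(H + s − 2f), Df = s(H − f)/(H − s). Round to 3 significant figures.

Write h = H − f = f²/(N·c). The thin-lens limits are Dn = s·h/(h + (s−f)) and Df = s·h/(h − (s−f)), so DoF = Df − Dn = 2·s·(s−f)·h / (h² − (s−f)²).
That is a quadratic in h: DoF·h² − 2·s·(s−f)·h − DoF·(s−f)² = 0 ⇒ h = (s−f)·(s + √(s² + DoF²)) / DoF = 1324 × (1340 + √(1340² + 996²)) / 996 = 1324 × (1340 + 1669.62) / 996 ≈ 4000.7 mm.
Then N = f²/(c·h) = 16² / (0.004 × 4000.7) = 256 / 16.003 ≈ 16.

f/16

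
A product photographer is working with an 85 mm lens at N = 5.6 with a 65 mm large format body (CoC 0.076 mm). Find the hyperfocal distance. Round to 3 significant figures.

17.1 m

Hyperfocal distance H = f²/(N·c) + f = 85²/(5.6 × 0.076) + 85 = 7225/0.4256 + 85 ≈ 17061.0 mm ≈ 17.1 m.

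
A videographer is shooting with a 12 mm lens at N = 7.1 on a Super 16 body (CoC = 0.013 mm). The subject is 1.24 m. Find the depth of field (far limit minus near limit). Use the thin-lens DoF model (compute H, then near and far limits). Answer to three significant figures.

Hyperfocal distance H = f²/(N·c) + f = 12²/(7.1 × 0.013) + 12 = 144/0.0923 + 12 ≈ 1572.1 mm ≈ 1.572 m.
Near limit Dn = s·(H − f)/(H + s − 2f) = 1240 × (1572.1 − 12) / (1572.1 + 1240 − 2 × 12) = 1240 × 1560.1 / 2788.1 ≈ 693.9 mm.
Far limit Df = s·(H − f)/(H − s) = 1240 × (1572.1 − 12) / (1572.1 − 1240) = 1240 × 1560.1 / 332.1 ≈ 5824.7 mm.
Depth of field = Df − Dn = 5824.7 − 693.9 ≈ 5130.8 mm ≈ 5.13 m.

5.13 m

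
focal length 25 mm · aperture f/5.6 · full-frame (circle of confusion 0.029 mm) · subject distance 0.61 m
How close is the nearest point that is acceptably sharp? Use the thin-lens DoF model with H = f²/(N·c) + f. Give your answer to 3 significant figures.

0.530 m

Hyperfocal distance H = f²/(N·c) + f = 25²/(5.6 × 0.029) + 25 = 625/0.1624 + 25 ≈ 3873.5 mm ≈ 3.874 m.
Near limit Dn = s·(H − f)/(H + s − 2f) = 610 × (3873.5 − 25) / (3873.5 + 610 − 2 × 25) = 610 × 3848.5 / 4433.5 ≈ 529.51 mm ≈ 0.530 m.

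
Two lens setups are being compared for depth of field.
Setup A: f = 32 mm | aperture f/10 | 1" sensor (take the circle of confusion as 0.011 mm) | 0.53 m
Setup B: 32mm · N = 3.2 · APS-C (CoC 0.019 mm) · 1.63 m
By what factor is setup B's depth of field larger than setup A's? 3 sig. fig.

5.49

Setup A: H = 32²/(10×0.011) + 32 ≈ 9341.1 mm; DoF = Df − Dn = 559.955 − 503.087 ≈ 56.868 mm.
Setup B: H = 32²/(3.2×0.019) + 32 ≈ 16874.1 mm; DoF = Df − Dn = 1800.87 − 1488.75 ≈ 312.12 mm.
Ratio = 312.12 / 56.868 ≈ 5.49.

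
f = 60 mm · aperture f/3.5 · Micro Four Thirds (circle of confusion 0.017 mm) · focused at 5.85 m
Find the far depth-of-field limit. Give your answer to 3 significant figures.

Hyperfocal distance H = f²/(N·c) + f = 60²/(3.5 × 0.017) + 60 = 3600/0.0595 + 60 ≈ 60564.2 mm ≈ 60.56 m.
Far limit Df = s·(H − f)/(H − s) = 5850 × (60564.2 − 60) / (60564.2 − 5850) = 5850 × 60504.2 / 54714.2 ≈ 6469.1 mm ≈ 6.47 m.

6.47 m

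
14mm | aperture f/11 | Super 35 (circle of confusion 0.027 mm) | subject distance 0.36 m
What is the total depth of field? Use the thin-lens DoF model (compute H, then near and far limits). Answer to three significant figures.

0.521 m

Hyperfocal distance H = f²/(N·c) + f = 14²/(11 × 0.027) + 14 = 196/0.297 + 14 ≈ 673.9 mm ≈ 0.674 m.
Near limit Dn = s·(H − f)/(H + s − 2f) = 360 × (673.9 − 14) / (673.9 + 360 − 2 × 14) = 360 × 659.9 / 1005.9 ≈ 236.17 mm.
Far limit Df = s·(H − f)/(H − s) = 360 × (673.9 − 14) / (673.9 − 360) = 360 × 659.9 / 313.9 ≈ 756.77 mm.
Depth of field = Df − Dn = 756.77 − 236.17 ≈ 520.60 mm ≈ 0.521 m.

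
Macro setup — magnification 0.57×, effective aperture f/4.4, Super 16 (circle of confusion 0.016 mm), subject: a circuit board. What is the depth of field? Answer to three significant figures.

At magnification m, DoF ≈ 2·N_eff·c/m² = 2 × 4.4 × 0.016 / 0.57² = 0.1408 / 0.3249 ≈ 0.433 mm.

0.433 mm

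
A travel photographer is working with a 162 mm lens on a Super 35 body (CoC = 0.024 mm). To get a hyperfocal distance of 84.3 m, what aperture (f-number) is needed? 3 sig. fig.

Rearrange H = f²/(N·c) + f for N: N = f² / ((H − f)·c).
N = 162² / ((84300 − 162) × 0.024) = 26244 / 2019 ≈ 13.

f/13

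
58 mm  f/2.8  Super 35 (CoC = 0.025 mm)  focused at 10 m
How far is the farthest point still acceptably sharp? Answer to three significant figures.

Hyperfocal distance H = f²/(N·c) + f = 58²/(2.8 × 0.025) + 58 = 3364/0.07 + 58 ≈ 48115.1 mm ≈ 48.12 m.
Far limit Df = s·(H − f)/(H − s) = 10000 × (48115.1 − 58) / (48115.1 − 10000) = 10000 × 48057.1 / 38115.1 ≈ 12608 mm ≈ 12.6 m.

12.6 m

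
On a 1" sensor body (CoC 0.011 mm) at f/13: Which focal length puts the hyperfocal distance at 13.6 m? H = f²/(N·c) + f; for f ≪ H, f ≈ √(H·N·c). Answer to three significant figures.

From H = f²/(N·c) + f, with f ≪ H: f ≈ √(H·N·c) = √(13600 × 13 × 0.011) = √1944.8 ≈ 44.10 mm.
Exact: f² + N·c·f − N·c·H = 0 ⇒ f = (−N·c + √((N·c)² + 4·N·c·H))/2 = (−0.143 + √7779.2)/2 ≈ 44.028 mm ≈ 44.0 mm.

44.0 mm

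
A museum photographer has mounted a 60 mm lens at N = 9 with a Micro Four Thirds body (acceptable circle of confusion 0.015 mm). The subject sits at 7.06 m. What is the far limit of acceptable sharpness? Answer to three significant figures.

Hyperfocal distance H = f²/(N·c) + f = 60²/(9 × 0.015) + 60 = 3600/0.135 + 60 ≈ 26726.7 mm ≈ 26.73 m.
Far limit Df = s·(H − f)/(H − s) = 7060 × (26726.7 − 60) / (26726.7 − 7060) = 7060 × 26666.7 / 19666.7 ≈ 9572.9 mm ≈ 9.57 m.

9.57 m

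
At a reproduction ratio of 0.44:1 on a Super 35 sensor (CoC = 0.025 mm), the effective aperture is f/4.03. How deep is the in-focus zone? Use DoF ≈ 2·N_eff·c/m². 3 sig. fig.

At magnification m, DoF ≈ 2·N_eff·c/m² = 2 × 4.03 × 0.025 / 0.44² = 0.2015 / 0.1936 ≈ 1.04 mm.

1.04 mm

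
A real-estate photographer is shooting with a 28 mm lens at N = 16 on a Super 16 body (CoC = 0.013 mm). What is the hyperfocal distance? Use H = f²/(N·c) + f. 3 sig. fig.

Hyperfocal distance H = f²/(N·c) + f = 28²/(16 × 0.013) + 28 = 784/0.208 + 28 ≈ 3797.2 mm ≈ 3.80 m.

3.80 m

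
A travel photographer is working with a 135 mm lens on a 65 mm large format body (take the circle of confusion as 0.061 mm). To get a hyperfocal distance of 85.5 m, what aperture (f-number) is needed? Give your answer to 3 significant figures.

f/3.50

Rearrange H = f²/(N·c) + f for N: N = f² / ((H − f)·c).
N = 135² / ((85500 − 135) × 0.061) = 18225 / 5207 ≈ 3.50.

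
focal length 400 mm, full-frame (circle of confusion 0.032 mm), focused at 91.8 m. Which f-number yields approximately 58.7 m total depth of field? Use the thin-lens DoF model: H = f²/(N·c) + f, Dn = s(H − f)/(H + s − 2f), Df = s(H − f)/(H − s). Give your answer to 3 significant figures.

f/16

Write h = H − f = f²/(N·c). The thin-lens limits are Dn = s·h/(h + (s−f)) and Df = s·h/(h − (s−f)), so DoF = Df − Dn = 2·s·(s−f)·h / (h² − (s−f)²).
That is a quadratic in h: DoF·h² − 2·s·(s−f)·h − DoF·(s−f)² = 0 ⇒ h = (s−f)·(s + √(s² + DoF²)) / DoF = 91400 × (91800 + √(91800² + 58700²)) / 58700 = 91400 × (91800 + 108963) / 58700 ≈ 312602 mm.
Then N = f²/(c·h) = 400² / (0.032 × 312602) = 160000 / 10003 ≈ 16.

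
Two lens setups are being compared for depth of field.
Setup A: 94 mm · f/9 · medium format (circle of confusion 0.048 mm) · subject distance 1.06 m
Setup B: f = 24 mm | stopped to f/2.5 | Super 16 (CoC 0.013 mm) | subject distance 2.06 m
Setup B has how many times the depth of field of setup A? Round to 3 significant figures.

Setup A: H = 94²/(9×0.048) + 94 ≈ 20547.7 mm; DoF = Df − Dn = 1112.54 − 1012.20 ≈ 100.34 mm.
Setup B: H = 24²/(2.5×0.013) + 24 ≈ 17747.1 mm; DoF = Df − Dn = 2327.36 − 1847.74 ≈ 479.62 mm.
Ratio = 479.62 / 100.34 ≈ 4.78.

4.78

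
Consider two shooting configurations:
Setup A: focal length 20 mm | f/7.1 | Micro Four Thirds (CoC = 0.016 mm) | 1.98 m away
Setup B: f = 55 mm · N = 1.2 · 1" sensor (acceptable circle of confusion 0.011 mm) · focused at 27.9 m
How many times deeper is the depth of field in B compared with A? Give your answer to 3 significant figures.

2.15

Setup A: H = 20²/(7.1×0.016) + 20 ≈ 3541.1 mm; DoF = Df − Dn = 4465.9 − 1272.0 ≈ 3193.9 mm.
Setup B: H = 55²/(1.2×0.011) + 55 ≈ 229221.7 mm; DoF = Df − Dn = 31758.9 − 24877.3 ≈ 6881.6 mm.
Ratio = 6881.6 / 3193.9 ≈ 2.15.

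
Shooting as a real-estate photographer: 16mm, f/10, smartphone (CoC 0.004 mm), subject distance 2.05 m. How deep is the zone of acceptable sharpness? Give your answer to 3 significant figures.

1.45 m

Hyperfocal distance H = f²/(N·c) + f = 16²/(10 × 0.004) + 16 = 256/0.04 + 16 ≈ 6416.0 mm ≈ 6.416 m.
Near limit Dn = s·(H − f)/(H + s − 2f) = 2050 × (6416.0 − 16) / (6416.0 + 2050 − 2 × 16) = 2050 × 6400.0 / 8434.0 ≈ 1555.6 mm.
Far limit Df = s·(H − f)/(H − s) = 2050 × (6416.0 − 16) / (6416.0 − 2050) = 2050 × 6400.0 / 4366.0 ≈ 3005.0 mm.
Depth of field = Df − Dn = 3005.0 − 1555.6 ≈ 1449.4 mm ≈ 1.45 m.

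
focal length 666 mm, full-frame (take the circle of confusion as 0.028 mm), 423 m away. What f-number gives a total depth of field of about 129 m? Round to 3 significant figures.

Write h = H − f = f²/(N·c). The thin-lens limits are Dn = s·h/(h + (s−f)) and Df = s·h/(h − (s−f)), so DoF = Df − Dn = 2·s·(s−f)·h / (h² − (s−f)²).
That is a quadratic in h: DoF·h² − 2·s·(s−f)·h − DoF·(s−f)² = 0 ⇒ h = (s−f)·(s + √(s² + DoF²)) / DoF = 422334 × (423000 + √(423000² + 129000²)) / 129000 = 422334 × (423000 + 442233) / 129000 ≈ 2832692 mm.
Then N = f²/(c·h) = 666² / (0.028 × 2832692) = 443556 / 79315 ≈ 5.59.

f/5.59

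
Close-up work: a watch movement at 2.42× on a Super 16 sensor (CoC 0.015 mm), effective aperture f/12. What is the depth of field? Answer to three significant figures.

At magnification m, DoF ≈ 2·N_eff·c/m² = 2 × 12 × 0.015 / 2.42² = 0.36 / 5.856 ≈ 0.0615 mm.

0.0615 mm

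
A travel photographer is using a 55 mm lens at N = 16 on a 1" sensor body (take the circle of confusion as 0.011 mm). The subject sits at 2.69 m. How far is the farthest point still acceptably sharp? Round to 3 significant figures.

3.18 m

Hyperfocal distance H = f²/(N·c) + f = 55²/(16 × 0.011) + 55 = 3025/0.176 + 55 ≈ 17242.5 mm ≈ 17.24 m.
Far limit Df = s·(H − f)/(H − s) = 2690 × (17242.5 − 55) / (17242.5 − 2690) = 2690 × 17187.5 / 14552.5 ≈ 3177.1 mm ≈ 3.18 m.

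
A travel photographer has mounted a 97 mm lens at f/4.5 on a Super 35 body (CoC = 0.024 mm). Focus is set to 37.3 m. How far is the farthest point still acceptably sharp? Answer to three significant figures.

Hyperfocal distance H = f²/(N·c) + f = 97²/(4.5 × 0.024) + 97 = 9409/0.108 + 97 ≈ 87217.4 mm ≈ 87.22 m.
Far limit Df = s·(H − f)/(H − s) = 37300 × (87217.4 − 97) / (87217.4 − 37300) = 37300 × 87120.4 / 49917.4 ≈ 65099 mm ≈ 65.1 m.

65.1 m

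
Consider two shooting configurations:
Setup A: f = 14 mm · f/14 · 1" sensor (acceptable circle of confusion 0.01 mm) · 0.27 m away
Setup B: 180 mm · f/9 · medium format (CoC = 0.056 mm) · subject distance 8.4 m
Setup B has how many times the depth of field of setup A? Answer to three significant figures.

21.4

Setup A: H = 14²/(14×0.01) + 14 ≈ 1414.0 mm; DoF = Df − Dn = 330.42 − 228.26 ≈ 102.16 mm.
Setup B: H = 180²/(9×0.056) + 180 ≈ 64465.7 mm; DoF = Df − Dn = 9631.6 − 7447.7 ≈ 2183.9 mm.
Ratio = 2183.9 / 102.16 ≈ 21.4.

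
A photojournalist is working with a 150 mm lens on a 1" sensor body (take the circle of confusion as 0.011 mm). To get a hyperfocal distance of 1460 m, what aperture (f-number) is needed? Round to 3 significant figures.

f/1.40

Rearrange H = f²/(N·c) + f for N: N = f² / ((H − f)·c).
N = 150² / ((1460000 − 150) × 0.011) = 22500 / 16058 ≈ 1.40.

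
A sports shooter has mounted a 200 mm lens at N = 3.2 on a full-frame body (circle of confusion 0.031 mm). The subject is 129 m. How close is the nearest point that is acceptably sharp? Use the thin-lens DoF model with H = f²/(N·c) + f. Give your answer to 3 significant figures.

Hyperfocal distance H = f²/(N·c) + f = 200²/(3.2 × 0.031) + 200 = 40000/0.0992 + 200 ≈ 403425.8 mm ≈ 403.4 m.
Near limit Dn = s·(H − f)/(H + s − 2f) = 129000 × (403425.8 − 200) / (403425.8 + 129000 − 2 × 200) = 129000 × 403225.8 / 532025.8 ≈ 97770 mm ≈ 97.8 m.

97.8 m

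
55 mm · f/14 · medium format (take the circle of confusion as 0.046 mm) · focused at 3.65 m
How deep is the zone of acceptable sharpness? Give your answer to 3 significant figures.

13.5 m

Hyperfocal distance H = f²/(N·c) + f = 55²/(14 × 0.046) + 55 = 3025/0.644 + 55 ≈ 4752.2 mm ≈ 4.752 m.
Near limit Dn = s·(H − f)/(H + s − 2f) = 3650 × (4752.2 − 55) / (4752.2 + 3650 − 2 × 55) = 3650 × 4697.2 / 8292.2 ≈ 2068 mm.
Far limit Df = s·(H − f)/(H − s) = 3650 × (4752.2 − 55) / (4752.2 − 3650) = 3650 × 4697.2 / 1102.2 ≈ 15555 mm.
Depth of field = Df − Dn = 15555 − 2068 ≈ 13487 mm ≈ 13.5 m.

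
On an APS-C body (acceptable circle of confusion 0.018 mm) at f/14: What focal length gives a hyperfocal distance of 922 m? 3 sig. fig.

482 mm

From H = f²/(N·c) + f, with f ≪ H: f ≈ √(H·N·c) = √(922000 × 14 × 0.018) = √232344 ≈ 482.0 mm.
The +f correction barely moves this — solving exactly, f² + N·c·f − N·c·H = 0 ⇒ f = (−N·c + √((N·c)² + 4·N·c·H))/2 = (−0.252 + √929376)/2 ≈ 481.89 mm, so f ≈ 482 mm.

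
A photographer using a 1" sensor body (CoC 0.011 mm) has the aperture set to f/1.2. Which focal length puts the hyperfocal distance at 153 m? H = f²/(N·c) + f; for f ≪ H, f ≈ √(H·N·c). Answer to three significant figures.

44.9 mm

From H = f²/(N·c) + f, with f ≪ H: f ≈ √(H·N·c) = √(153000 × 1.2 × 0.011) = √2019.6 ≈ 44.94 mm.
The +f correction barely moves this — solving exactly, f² + N·c·f − N·c·H = 0 ⇒ f = (−N·c + √((N·c)² + 4·N·c·H))/2 = (−0.0132 + √8078.4)/2 ≈ 44.933 mm, so f ≈ 44.9 mm.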